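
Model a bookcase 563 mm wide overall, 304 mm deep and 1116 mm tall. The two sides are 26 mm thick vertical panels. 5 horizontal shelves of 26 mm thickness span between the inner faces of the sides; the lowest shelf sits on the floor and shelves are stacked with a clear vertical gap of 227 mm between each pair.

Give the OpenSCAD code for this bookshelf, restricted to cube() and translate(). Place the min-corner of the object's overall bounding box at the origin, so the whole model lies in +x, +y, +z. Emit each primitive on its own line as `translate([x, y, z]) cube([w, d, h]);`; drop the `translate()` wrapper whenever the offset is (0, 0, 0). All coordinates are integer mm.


cube([26, 304, 1116]);
translate([537, 0, 0]) cube([26, 304, 1116]);
translate([26, 0, 0]) cube([511, 304, 26]);
translate([26, 0, 253]) cube([511, 304, 26]);
translate([26, 0, 506]) cube([511, 304, 26]);
translate([26, 0, 759]) cube([511, 304, 26]);
translate([26, 0, 1012]) cube([511, 304, 26]);


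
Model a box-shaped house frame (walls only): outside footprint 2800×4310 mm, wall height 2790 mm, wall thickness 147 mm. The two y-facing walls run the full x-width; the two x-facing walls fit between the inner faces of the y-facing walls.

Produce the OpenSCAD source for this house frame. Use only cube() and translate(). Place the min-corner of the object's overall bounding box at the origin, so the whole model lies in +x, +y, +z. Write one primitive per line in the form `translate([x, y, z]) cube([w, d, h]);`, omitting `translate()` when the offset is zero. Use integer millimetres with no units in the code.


cube([2800, 147, 2790]);
translate([0, 4163, 0]) cube([2800, 147, 2790]);
translate([0, 147, 0]) cube([147, 4016, 2790]);
translate([2653, 147, 0]) cube([147, 4016, 2790]);


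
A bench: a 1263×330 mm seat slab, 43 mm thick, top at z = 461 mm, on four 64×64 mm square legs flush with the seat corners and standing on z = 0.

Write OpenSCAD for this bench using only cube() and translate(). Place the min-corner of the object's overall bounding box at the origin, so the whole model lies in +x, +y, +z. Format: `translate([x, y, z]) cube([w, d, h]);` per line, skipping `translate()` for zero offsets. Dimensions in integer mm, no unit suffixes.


// leg_h = 461 − 43 = 418
translate([0, 0, 418]) cube([1263, 330, 43]);
cube([64, 64, 418]);
translate([0, 266, 0]) cube([64, 64, 418]);
translate([1199, 0, 0]) cube([64, 64, 418]);
translate([1199, 266, 0]) cube([64, 64, 418]);


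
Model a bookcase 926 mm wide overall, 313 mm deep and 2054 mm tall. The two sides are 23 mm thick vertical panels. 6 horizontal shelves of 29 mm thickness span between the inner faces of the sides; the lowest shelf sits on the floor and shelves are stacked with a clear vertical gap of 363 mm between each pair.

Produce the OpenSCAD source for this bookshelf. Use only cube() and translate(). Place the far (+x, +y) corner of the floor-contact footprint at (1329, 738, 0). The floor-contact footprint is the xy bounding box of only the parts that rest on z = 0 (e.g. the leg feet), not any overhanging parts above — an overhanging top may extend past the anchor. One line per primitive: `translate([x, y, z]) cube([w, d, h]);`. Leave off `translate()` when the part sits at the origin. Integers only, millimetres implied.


translate([403, 425, 0]) cube([23, 313, 2054]);
translate([1306, 425, 0]) cube([23, 313, 2054]);
translate([426, 425, 0]) cube([880, 313, 29]);
translate([426, 425, 392]) cube([880, 313, 29]);
translate([426, 425, 784]) cube([880, 313, 29]);
translate([426, 425, 1176]) cube([880, 313, 29]);
translate([426, 425, 1568]) cube([880, 313, 29]);
translate([426, 425, 1960]) cube([880, 313, 29]);


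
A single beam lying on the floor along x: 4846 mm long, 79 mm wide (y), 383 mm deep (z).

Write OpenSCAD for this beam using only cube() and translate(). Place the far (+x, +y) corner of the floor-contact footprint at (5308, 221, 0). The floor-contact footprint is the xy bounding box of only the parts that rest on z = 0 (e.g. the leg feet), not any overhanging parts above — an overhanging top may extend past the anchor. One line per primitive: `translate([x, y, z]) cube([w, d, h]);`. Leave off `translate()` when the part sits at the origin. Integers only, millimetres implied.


translate([462, 142, 0]) cube([4846, 79, 383]);


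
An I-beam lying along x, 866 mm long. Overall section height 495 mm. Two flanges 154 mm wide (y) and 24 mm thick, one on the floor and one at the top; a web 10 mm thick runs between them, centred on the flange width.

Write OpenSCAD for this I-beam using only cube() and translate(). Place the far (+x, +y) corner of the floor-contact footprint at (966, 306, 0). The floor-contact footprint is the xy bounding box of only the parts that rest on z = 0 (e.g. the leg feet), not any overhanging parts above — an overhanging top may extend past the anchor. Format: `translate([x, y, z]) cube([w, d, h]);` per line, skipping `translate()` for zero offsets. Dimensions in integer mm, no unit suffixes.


translate([100, 152, 0]) cube([866, 154, 24]);
translate([100, 224, 24]) cube([866, 10, 447]);
translate([100, 152, 471]) cube([866, 154, 24]);


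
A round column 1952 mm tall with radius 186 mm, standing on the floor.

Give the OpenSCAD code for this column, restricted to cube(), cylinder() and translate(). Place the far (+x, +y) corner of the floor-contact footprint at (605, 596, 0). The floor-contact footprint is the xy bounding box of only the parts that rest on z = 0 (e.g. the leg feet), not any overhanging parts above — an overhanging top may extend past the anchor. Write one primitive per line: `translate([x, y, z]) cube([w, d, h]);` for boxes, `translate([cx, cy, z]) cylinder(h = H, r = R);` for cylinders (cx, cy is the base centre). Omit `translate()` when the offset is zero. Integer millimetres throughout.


translate([419, 410, 0]) cylinder(h = 1952, r = 186);


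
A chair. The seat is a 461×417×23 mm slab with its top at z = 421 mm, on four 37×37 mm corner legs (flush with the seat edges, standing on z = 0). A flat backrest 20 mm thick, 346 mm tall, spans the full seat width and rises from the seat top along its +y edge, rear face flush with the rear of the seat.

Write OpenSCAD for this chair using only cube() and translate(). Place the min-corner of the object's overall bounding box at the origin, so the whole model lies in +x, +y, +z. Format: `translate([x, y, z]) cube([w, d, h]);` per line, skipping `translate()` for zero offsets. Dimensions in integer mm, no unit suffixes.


translate([0, 0, 398]) cube([461, 417, 23]);
cube([37, 37, 398]);
translate([424, 0, 0]) cube([37, 37, 398]);
translate([0, 380, 0]) cube([37, 37, 398]);
translate([424, 380, 0]) cube([37, 37, 398]);
translate([0, 397, 421]) cube([461, 20, 346]);


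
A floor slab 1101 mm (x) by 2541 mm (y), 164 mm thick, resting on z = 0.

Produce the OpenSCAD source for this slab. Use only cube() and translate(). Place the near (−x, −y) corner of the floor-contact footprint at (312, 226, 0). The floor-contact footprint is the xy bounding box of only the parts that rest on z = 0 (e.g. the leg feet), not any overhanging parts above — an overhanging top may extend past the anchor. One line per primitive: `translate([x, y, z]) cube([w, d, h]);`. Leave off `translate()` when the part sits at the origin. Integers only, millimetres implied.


translate([312, 226, 0]) cube([1101, 2541, 164]);


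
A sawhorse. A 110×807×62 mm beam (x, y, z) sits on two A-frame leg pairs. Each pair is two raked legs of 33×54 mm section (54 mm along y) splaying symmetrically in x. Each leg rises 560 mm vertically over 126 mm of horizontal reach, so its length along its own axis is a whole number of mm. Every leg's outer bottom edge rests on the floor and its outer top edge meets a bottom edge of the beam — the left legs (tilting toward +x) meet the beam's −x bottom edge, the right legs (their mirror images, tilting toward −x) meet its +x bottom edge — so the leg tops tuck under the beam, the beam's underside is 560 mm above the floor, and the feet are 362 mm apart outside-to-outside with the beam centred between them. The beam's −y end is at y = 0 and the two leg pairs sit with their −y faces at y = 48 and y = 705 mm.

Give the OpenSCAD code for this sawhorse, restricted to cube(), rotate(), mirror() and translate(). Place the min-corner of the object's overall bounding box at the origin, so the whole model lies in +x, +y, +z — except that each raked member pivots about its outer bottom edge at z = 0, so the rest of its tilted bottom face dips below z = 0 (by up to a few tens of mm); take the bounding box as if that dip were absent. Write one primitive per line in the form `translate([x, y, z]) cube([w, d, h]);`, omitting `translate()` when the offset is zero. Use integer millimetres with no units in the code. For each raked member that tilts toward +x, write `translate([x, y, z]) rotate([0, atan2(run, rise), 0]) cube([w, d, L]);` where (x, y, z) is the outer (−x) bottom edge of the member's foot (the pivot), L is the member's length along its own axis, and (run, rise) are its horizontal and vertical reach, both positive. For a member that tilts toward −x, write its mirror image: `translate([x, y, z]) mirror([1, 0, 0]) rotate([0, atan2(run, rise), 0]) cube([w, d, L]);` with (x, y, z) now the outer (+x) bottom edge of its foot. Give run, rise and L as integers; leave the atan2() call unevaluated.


// leg length = √(126² + 560²) = 574
// right-leg outer foot x = 2·126 + 110 = 362
// beam min-corner = (126, 0, 560)
translate([126, 0, 560]) cube([110, 807, 62]);
translate([0, 48, 0]) rotate([0, atan2(126, 560), 0]) cube([33, 54, 574]);
translate([362, 48, 0]) mirror([1, 0, 0]) rotate([0, atan2(126, 560), 0]) cube([33, 54, 574]);
translate([0, 705, 0]) rotate([0, atan2(126, 560), 0]) cube([33, 54, 574]);
translate([362, 705, 0]) mirror([1, 0, 0]) rotate([0, atan2(126, 560), 0]) cube([33, 54, 574]);


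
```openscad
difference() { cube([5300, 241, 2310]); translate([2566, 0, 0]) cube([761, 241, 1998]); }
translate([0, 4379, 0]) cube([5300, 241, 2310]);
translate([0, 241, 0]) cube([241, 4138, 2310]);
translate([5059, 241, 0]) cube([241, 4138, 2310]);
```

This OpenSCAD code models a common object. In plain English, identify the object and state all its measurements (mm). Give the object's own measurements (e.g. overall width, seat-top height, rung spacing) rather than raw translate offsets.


A single room: four walls, each 2310 mm tall and 241 mm thick, enclosing an outside footprint 5300×4620 mm (x × y), no floor or roof. The front and back walls (−y and +y sides) run the full x-width; the side walls fit between their inner faces. A door opening 761 mm wide and 1998 mm tall is cut through the front wall from the floor up, its −x edge 2566 mm from the wall's −x end.


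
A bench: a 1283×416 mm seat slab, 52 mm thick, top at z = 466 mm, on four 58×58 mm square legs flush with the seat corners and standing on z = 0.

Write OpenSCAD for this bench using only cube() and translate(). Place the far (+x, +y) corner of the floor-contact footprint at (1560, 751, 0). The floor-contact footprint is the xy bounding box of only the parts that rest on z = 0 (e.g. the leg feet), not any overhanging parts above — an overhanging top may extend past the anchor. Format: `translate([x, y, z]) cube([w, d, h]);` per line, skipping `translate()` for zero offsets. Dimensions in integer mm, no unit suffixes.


translate([277, 335, 414]) cube([1283, 416, 52]);
translate([277, 335, 0]) cube([58, 58, 414]);
translate([277, 693, 0]) cube([58, 58, 414]);
translate([1502, 335, 0]) cube([58, 58, 414]);
translate([1502, 693, 0]) cube([58, 58, 414]);


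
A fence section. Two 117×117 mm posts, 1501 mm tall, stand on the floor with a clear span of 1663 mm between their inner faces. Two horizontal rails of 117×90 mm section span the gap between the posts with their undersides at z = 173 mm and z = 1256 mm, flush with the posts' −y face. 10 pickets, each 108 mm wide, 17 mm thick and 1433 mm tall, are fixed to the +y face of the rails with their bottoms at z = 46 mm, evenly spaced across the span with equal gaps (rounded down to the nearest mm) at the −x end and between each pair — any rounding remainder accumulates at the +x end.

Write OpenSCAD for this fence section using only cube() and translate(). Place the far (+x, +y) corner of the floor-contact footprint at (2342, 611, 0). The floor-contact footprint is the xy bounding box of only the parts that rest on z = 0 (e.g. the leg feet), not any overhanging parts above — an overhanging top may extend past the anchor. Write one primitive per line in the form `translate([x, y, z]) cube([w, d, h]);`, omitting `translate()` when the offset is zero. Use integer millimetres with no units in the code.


translate([445, 494, 0]) cube([117, 117, 1501]);
translate([2225, 494, 0]) cube([117, 117, 1501]);
translate([562, 494, 173]) cube([1663, 117, 90]);
translate([562, 494, 1256]) cube([1663, 117, 90]);
translate([615, 611, 46]) cube([108, 17, 1433]);
translate([776, 611, 46]) cube([108, 17, 1433]);
translate([937, 611, 46]) cube([108, 17, 1433]);
translate([1098, 611, 46]) cube([108, 17, 1433]);
translate([1259, 611, 46]) cube([108, 17, 1433]);
translate([1420, 611, 46]) cube([108, 17, 1433]);
translate([1581, 611, 46]) cube([108, 17, 1433]);
translate([1742, 611, 46]) cube([108, 17, 1433]);
translate([1903, 611, 46]) cube([108, 17, 1433]);
translate([2064, 611, 46]) cube([108, 17, 1433]);


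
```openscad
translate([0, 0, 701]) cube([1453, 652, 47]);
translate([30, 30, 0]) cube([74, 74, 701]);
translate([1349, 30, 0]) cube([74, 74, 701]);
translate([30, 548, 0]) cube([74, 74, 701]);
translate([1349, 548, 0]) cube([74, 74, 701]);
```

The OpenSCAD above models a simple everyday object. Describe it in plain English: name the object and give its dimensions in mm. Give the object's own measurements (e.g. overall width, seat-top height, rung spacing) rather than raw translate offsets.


A table: top 1453 mm (x) × 652 mm (y), 47 mm thick, upper face at z = 748 mm, on four 74×74 mm square legs, each inset 30 mm from the nearest pair of top edges from z = 0 to the bottom of the top.


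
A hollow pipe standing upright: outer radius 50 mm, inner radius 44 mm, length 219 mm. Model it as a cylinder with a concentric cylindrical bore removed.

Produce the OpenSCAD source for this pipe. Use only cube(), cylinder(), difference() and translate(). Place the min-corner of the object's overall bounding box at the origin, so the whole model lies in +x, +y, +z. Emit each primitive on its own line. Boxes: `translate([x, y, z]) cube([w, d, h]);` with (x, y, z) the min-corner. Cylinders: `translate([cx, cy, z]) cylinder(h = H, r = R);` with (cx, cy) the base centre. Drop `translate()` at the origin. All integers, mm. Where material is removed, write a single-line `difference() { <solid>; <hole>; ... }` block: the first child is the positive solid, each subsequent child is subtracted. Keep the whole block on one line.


difference() { translate([50, 50, 0]) cylinder(h = 219, r = 50); translate([50, 50, 0]) cylinder(h = 219, r = 44); }


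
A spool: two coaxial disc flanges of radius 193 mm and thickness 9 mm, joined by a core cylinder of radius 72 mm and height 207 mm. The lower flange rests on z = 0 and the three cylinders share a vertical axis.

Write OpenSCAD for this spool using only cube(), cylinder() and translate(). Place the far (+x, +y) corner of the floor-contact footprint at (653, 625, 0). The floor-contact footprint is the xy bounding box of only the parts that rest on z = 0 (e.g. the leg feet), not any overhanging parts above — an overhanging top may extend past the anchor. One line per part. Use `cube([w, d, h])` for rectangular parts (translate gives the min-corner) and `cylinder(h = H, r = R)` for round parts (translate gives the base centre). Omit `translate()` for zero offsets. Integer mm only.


translate([460, 432, 0]) cylinder(h = 9, r = 193);
translate([460, 432, 9]) cylinder(h = 207, r = 72);
translate([460, 432, 216]) cylinder(h = 9, r = 193);


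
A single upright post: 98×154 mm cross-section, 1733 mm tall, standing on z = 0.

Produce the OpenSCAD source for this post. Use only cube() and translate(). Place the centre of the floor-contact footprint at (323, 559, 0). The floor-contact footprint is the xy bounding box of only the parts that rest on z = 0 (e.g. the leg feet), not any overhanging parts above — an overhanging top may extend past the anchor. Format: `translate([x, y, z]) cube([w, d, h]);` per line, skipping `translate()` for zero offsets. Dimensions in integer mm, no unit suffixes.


translate([274, 482, 0]) cube([98, 154, 1733]);


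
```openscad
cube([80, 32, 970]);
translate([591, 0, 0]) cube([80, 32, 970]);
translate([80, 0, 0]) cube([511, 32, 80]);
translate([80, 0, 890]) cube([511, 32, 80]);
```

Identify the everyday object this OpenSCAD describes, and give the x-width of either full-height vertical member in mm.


A picture frame. The border width is 80 mm.

Four thin pieces enclosing a rectangular opening — a picture frame. The two full-height stiles are 970 mm tall; the top rail sits at z = 890 and is 80 mm tall, so the border above the opening is 970 − 890 = 80 mm, matching the stile x-width.


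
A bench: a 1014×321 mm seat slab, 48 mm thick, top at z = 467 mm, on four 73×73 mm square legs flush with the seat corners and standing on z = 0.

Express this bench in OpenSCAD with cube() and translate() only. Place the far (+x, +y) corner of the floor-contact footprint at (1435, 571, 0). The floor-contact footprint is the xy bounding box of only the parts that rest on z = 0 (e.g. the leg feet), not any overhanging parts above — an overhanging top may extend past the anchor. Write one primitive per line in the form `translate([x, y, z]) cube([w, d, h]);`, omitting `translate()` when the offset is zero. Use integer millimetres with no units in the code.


// leg_h = 467 − 48 = 419
translate([421, 250, 419]) cube([1014, 321, 48]);
translate([421, 250, 0]) cube([73, 73, 419]);
translate([421, 498, 0]) cube([73, 73, 419]);
translate([1362, 250, 0]) cube([73, 73, 419]);
translate([1362, 498, 0]) cube([73, 73, 419]);


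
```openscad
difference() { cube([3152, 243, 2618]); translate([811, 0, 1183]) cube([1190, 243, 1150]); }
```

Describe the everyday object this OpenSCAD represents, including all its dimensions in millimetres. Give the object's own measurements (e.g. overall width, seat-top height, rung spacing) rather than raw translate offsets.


A wall 3152 mm long (x), 243 mm thick (y), 2618 mm tall, with a rectangular window opening cut through it. The opening is 1190 mm wide and 1150 mm tall; its sill is at z = 1183 mm and its near (−x) edge is 811 mm from the wall's −x end. The opening passes through the full wall thickness.


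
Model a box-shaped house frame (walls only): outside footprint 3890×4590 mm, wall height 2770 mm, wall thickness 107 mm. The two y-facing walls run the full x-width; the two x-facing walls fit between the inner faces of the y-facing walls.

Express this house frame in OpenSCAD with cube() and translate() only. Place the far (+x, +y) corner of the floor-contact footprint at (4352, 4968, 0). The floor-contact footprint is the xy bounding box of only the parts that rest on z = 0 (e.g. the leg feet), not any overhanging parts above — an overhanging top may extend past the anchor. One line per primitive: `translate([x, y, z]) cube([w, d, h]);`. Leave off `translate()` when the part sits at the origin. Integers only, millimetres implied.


translate([462, 378, 0]) cube([3890, 107, 2770]);
translate([462, 4861, 0]) cube([3890, 107, 2770]);
translate([462, 485, 0]) cube([107, 4376, 2770]);
translate([4245, 485, 0]) cube([107, 4376, 2770]);


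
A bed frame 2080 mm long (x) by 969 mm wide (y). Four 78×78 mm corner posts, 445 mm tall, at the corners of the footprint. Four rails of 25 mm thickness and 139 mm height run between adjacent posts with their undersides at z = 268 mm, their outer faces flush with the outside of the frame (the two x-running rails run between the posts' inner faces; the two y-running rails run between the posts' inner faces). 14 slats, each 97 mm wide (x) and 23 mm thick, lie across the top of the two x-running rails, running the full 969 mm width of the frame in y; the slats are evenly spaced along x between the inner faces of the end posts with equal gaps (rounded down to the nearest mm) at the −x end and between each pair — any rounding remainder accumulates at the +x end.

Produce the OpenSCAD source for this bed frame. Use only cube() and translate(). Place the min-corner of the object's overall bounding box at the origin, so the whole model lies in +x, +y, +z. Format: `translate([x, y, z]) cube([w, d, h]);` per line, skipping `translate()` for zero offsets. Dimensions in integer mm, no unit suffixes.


cube([78, 78, 445]);
translate([0, 891, 0]) cube([78, 78, 445]);
translate([2002, 0, 0]) cube([78, 78, 445]);
translate([2002, 891, 0]) cube([78, 78, 445]);
translate([78, 0, 268]) cube([1924, 25, 139]);
translate([78, 944, 268]) cube([1924, 25, 139]);
translate([0, 78, 268]) cube([25, 813, 139]);
translate([2055, 78, 268]) cube([25, 813, 139]);
translate([115, 0, 407]) cube([97, 969, 23]);
translate([249, 0, 407]) cube([97, 969, 23]);
translate([383, 0, 407]) cube([97, 969, 23]);
translate([517, 0, 407]) cube([97, 969, 23]);
translate([651, 0, 407]) cube([97, 969, 23]);
translate([785, 0, 407]) cube([97, 969, 23]);
translate([919, 0, 407]) cube([97, 969, 23]);
translate([1053, 0, 407]) cube([97, 969, 23]);
translate([1187, 0, 407]) cube([97, 969, 23]);
translate([1321, 0, 407]) cube([97, 969, 23]);
translate([1455, 0, 407]) cube([97, 969, 23]);
translate([1589, 0, 407]) cube([97, 969, 23]);
translate([1723, 0, 407]) cube([97, 969, 23]);
translate([1857, 0, 407]) cube([97, 969, 23]);


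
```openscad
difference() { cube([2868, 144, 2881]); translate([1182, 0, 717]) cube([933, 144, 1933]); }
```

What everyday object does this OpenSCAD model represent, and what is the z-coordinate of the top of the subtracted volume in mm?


A wall with a window opening. The window head height is 2650 mm.

A wall with a rectangular opening subtracted — a window. Sill at z = 717, opening 1933 mm tall, so the head is at 717 + 1933 = 2650 mm.


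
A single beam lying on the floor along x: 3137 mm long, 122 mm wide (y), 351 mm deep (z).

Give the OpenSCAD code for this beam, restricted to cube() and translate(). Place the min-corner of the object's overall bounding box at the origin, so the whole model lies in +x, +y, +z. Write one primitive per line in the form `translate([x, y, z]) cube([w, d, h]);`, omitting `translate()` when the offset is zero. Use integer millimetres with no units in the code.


cube([3137, 122, 351]);


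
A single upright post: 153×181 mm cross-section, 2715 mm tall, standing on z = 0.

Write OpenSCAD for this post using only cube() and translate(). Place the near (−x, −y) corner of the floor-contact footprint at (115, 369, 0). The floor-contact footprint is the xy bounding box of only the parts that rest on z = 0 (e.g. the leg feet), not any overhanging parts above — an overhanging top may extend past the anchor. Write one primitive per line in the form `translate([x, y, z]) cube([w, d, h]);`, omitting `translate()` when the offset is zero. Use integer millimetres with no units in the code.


translate([115, 369, 0]) cube([153, 181, 2715]);


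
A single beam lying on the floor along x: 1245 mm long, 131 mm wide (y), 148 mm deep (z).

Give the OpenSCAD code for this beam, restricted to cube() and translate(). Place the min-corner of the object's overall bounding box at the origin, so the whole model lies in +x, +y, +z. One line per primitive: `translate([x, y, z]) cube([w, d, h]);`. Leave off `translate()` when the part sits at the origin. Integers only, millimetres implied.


cube([1245, 131, 148]);


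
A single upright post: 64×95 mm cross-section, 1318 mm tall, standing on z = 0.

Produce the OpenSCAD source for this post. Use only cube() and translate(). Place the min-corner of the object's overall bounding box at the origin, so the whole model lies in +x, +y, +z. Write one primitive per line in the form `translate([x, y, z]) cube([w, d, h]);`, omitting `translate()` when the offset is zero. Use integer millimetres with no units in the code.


cube([64, 95, 1318]);


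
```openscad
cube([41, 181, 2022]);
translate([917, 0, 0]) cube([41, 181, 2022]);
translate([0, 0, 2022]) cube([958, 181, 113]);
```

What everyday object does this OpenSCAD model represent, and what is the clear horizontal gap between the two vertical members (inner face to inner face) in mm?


A door frame. The clear opening width is 876 mm.

Two 2022 mm tall posts with a header on top — a door frame. The left jamb is 41 mm wide at x = 0; the right jamb starts at x = 917. The clear opening is 917 − 41 = 876 mm.


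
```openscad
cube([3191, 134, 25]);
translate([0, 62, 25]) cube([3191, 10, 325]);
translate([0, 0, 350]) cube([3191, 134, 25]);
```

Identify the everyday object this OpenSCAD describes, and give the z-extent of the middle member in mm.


An I-beam. The web height is 325 mm.

Two wide flanges with a thin centred web — an I-beam. Overall 375 mm minus two 25 mm flanges gives a web of 375 − 2·25 = 325 mm.


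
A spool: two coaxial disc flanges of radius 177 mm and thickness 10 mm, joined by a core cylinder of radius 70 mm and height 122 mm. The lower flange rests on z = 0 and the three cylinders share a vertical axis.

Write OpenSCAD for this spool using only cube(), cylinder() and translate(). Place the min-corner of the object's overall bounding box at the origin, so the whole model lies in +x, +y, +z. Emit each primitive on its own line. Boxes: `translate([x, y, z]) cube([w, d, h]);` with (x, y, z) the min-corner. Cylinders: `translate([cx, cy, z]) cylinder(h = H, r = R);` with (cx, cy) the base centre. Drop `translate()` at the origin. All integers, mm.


translate([177, 177, 0]) cylinder(h = 10, r = 177);
translate([177, 177, 10]) cylinder(h = 122, r = 70);
translate([177, 177, 132]) cylinder(h = 10, r = 177);


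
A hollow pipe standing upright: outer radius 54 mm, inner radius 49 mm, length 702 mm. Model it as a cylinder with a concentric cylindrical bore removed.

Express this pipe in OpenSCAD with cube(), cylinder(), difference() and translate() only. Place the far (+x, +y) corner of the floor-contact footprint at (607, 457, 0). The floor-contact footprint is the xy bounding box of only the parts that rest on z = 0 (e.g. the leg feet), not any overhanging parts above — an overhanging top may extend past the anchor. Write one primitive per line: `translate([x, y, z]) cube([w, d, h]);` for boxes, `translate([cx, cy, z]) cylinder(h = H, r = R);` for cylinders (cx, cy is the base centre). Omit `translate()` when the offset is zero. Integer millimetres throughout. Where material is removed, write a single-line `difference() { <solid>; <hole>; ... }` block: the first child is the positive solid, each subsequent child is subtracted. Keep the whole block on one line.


difference() { translate([553, 403, 0]) cylinder(h = 702, r = 54); translate([553, 403, 0]) cylinder(h = 702, r = 49); }


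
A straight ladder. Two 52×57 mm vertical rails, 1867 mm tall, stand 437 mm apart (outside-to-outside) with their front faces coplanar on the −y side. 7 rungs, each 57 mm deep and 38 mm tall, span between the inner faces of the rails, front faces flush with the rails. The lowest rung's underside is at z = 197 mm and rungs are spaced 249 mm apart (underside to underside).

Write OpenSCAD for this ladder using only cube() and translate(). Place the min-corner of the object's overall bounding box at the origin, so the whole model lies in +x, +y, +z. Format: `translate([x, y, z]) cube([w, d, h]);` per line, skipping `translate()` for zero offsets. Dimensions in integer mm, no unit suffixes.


cube([52, 57, 1867]);
translate([385, 0, 0]) cube([52, 57, 1867]);
translate([52, 0, 197]) cube([333, 57, 38]);
translate([52, 0, 446]) cube([333, 57, 38]);
translate([52, 0, 695]) cube([333, 57, 38]);
translate([52, 0, 944]) cube([333, 57, 38]);
translate([52, 0, 1193]) cube([333, 57, 38]);
translate([52, 0, 1442]) cube([333, 57, 38]);
translate([52, 0, 1691]) cube([333, 57, 38]);


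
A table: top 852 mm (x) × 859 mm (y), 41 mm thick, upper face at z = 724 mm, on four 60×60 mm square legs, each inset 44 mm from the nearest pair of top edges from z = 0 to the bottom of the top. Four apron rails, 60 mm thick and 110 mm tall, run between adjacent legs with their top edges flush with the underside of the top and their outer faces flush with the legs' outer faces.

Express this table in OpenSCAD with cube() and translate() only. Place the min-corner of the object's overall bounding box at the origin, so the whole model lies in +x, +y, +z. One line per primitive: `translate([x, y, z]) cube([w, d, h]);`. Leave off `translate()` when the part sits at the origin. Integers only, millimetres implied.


translate([0, 0, 683]) cube([852, 859, 41]);
translate([44, 44, 0]) cube([60, 60, 683]);
translate([748, 44, 0]) cube([60, 60, 683]);
translate([44, 755, 0]) cube([60, 60, 683]);
translate([748, 755, 0]) cube([60, 60, 683]);
translate([104, 44, 573]) cube([644, 60, 110]);
translate([104, 755, 573]) cube([644, 60, 110]);
translate([44, 104, 573]) cube([60, 651, 110]);
translate([748, 104, 573]) cube([60, 651, 110]);


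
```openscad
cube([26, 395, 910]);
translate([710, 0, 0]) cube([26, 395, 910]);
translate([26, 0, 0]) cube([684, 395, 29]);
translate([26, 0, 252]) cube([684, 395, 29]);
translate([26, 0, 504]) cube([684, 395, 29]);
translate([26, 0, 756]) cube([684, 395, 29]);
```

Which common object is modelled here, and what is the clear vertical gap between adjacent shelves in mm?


A bookshelf. The clear shelf gap is 223 mm.

Two tall side panels with 4 horizontal boards between them — a bookshelf. The first two shelf undersides are at z = 0 and z = 252; with shelf thickness 29, the clear gap is 252 − 0 − 29 = 223 mm.


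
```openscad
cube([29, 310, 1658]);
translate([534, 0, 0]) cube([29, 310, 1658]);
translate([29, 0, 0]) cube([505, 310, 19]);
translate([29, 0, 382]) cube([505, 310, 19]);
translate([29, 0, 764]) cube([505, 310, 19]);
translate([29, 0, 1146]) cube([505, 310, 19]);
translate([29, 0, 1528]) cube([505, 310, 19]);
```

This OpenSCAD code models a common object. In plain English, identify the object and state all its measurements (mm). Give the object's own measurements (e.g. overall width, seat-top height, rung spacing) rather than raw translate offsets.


An open bookshelf. Two side panels, each 29 mm thick, 310 mm deep and 1658 mm tall, stand 563 mm apart (outside-to-outside). Between them sit 5 shelves, each 19 mm thick and 310 mm deep, spanning the full gap between the sides. The bottom shelf rests on the floor (its underside at z = 0) and the clear gap between one shelf's top and the next shelf's underside is 363 mm.


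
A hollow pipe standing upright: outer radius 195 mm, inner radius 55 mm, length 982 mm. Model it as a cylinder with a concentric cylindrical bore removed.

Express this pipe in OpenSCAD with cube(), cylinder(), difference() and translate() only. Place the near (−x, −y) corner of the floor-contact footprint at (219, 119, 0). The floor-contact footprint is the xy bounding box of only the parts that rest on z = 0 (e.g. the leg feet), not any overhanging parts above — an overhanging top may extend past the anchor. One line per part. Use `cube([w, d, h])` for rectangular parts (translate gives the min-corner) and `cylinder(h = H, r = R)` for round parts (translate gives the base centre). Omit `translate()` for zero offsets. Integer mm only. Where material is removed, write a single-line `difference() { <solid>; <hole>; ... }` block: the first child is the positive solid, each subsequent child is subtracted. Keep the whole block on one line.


difference() { translate([414, 314, 0]) cylinder(h = 982, r = 195); translate([414, 314, 0]) cylinder(h = 982, r = 55); }


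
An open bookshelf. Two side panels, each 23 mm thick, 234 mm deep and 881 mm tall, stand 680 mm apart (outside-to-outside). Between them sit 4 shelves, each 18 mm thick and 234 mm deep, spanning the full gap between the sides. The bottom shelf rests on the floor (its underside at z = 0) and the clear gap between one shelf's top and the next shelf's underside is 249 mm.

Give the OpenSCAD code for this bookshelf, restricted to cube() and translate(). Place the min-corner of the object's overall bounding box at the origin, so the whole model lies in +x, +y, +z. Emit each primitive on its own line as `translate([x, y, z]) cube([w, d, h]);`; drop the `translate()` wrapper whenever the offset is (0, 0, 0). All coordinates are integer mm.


cube([23, 234, 881]);
translate([657, 0, 0]) cube([23, 234, 881]);
translate([23, 0, 0]) cube([634, 234, 18]);
translate([23, 0, 267]) cube([634, 234, 18]);
translate([23, 0, 534]) cube([634, 234, 18]);
translate([23, 0, 801]) cube([634, 234, 18]);


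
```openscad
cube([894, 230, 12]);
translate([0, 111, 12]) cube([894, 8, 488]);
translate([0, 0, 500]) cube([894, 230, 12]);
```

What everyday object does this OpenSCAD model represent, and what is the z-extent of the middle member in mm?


An I-beam. The web height is 488 mm.

Two wide flanges with a thin centred web — an I-beam. Overall 512 mm minus two 12 mm flanges gives a web of 512 − 2·12 = 488 mm.


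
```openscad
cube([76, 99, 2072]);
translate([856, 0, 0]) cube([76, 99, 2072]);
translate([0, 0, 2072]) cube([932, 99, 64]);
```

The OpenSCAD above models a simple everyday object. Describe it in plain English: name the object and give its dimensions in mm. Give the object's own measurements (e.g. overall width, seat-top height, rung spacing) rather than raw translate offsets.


A door frame. The clear opening is 780 mm wide and 2072 mm high. Two 76 mm wide jambs, 99 mm deep, stand either side of the opening from the floor to the top of the opening. A 64 mm thick head sits across the top of both jambs, spanning the full outside width of the frame.


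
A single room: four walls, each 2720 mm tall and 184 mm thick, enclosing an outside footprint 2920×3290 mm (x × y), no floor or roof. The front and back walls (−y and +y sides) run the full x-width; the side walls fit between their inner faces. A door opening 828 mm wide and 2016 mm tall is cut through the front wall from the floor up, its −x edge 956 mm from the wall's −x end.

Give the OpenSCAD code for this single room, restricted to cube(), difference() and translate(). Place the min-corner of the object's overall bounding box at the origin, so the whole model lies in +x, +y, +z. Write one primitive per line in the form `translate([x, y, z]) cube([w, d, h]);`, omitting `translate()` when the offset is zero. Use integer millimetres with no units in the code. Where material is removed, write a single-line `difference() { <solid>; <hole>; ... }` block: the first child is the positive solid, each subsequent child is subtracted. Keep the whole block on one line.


difference() { cube([2920, 184, 2720]); translate([956, 0, 0]) cube([828, 184, 2016]); }
translate([0, 3106, 0]) cube([2920, 184, 2720]);
translate([0, 184, 0]) cube([184, 2922, 2720]);
translate([2736, 184, 0]) cube([184, 2922, 2720]);


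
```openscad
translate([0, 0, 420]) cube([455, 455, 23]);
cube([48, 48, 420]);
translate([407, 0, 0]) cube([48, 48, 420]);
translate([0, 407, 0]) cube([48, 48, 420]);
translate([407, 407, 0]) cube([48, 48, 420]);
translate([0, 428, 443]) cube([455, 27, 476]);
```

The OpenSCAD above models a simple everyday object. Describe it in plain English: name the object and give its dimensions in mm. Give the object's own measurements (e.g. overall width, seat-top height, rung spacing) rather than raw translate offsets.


A chair. The seat is a 455×455×23 mm slab with its top at z = 443 mm, on four 48×48 mm corner legs (flush with the seat edges, standing on z = 0). A flat backrest 27 mm thick, 476 mm tall, spans the full seat width and rises from the seat top along its +y edge, rear face flush with the rear of the seat.


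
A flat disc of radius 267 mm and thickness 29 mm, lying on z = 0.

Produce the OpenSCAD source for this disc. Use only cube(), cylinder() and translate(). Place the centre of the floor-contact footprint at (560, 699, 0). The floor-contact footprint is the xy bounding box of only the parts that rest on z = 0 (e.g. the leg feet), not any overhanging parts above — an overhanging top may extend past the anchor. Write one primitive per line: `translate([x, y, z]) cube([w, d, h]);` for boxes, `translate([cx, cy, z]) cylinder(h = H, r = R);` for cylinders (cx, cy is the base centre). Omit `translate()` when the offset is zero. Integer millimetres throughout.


translate([560, 699, 0]) cylinder(h = 29, r = 267);


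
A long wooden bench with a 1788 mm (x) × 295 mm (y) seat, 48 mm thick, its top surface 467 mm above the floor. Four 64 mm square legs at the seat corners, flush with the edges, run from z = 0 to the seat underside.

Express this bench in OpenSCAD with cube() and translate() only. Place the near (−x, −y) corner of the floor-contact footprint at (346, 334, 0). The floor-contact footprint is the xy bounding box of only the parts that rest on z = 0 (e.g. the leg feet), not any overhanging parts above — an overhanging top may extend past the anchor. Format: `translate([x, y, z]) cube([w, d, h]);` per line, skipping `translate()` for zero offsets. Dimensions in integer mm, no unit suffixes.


translate([346, 334, 419]) cube([1788, 295, 48]);
translate([346, 334, 0]) cube([64, 64, 419]);
translate([346, 565, 0]) cube([64, 64, 419]);
translate([2070, 334, 0]) cube([64, 64, 419]);
translate([2070, 565, 0]) cube([64, 64, 419]);


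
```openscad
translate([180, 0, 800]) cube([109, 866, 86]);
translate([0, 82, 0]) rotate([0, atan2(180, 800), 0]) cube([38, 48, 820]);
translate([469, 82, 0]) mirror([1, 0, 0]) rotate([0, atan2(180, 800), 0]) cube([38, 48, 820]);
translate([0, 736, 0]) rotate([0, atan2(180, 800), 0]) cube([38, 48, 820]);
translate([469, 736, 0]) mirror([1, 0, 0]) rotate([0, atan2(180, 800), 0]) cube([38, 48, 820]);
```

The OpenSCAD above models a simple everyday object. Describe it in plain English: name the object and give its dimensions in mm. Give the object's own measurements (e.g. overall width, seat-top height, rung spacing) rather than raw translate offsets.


A sawhorse. A 109×866×86 mm beam (x, y, z) sits on two A-frame leg pairs. Each pair is two raked legs of 38×48 mm section (48 mm along y) splaying symmetrically in x. Each leg rises 800 mm vertically over 180 mm of horizontal reach and is 820 mm long along its own axis. Every leg's outer bottom edge rests on the floor and its outer top edge meets a bottom edge of the beam — the left legs (tilting toward +x) meet the beam's −x bottom edge, the right legs (their mirror images, tilting toward −x) meet its +x bottom edge — so the leg tops tuck under the beam, the beam's underside is 800 mm above the floor, and the feet are 469 mm apart outside-to-outside with the beam centred between them. The two leg pairs are set in 82 mm from either end of the beam.


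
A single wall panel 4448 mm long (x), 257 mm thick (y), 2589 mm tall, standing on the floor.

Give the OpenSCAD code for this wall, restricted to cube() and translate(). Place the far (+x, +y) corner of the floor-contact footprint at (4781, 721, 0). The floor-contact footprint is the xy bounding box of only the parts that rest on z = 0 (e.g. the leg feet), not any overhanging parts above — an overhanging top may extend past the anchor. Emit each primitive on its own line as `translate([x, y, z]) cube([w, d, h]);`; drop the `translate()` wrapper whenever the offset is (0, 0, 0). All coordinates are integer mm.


translate([333, 464, 0]) cube([4448, 257, 2589]);


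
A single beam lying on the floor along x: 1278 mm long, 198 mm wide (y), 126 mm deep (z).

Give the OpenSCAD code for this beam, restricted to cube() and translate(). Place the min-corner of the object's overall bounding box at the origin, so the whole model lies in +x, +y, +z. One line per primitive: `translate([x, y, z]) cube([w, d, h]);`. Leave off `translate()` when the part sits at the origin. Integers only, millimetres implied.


cube([1278, 198, 126]);
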